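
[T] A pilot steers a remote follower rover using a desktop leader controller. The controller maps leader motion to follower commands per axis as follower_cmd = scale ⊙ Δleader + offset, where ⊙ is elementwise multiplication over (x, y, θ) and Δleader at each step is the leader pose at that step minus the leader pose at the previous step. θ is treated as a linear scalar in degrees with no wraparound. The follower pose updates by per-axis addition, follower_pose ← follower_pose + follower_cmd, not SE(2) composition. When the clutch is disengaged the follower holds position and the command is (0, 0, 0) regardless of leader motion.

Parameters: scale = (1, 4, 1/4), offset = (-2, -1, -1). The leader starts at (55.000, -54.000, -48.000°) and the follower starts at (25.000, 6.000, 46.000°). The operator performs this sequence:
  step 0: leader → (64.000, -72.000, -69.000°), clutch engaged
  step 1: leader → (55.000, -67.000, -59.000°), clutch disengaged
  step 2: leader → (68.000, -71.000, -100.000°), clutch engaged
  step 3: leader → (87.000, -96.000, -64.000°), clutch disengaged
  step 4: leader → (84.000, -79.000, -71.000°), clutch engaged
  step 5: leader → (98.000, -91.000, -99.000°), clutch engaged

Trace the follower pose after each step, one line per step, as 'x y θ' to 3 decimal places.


step 0: Δleader=(9.000, -18.000, -21.000°), engaged; cmd=(7.000, -73.000, -6.250°) → follower=(32.000, -67.000, 39.750°)
step 1: Δleader=(-9.000, 5.000, 10.000°), disengaged; cmd=(0,0,0) → follower holds at (32.000, -67.000, 39.750°)
step 2: Δleader=(13.000, -4.000, -41.000°), engaged; cmd=(11.000, -17.000, -11.250°) → follower=(43.000, -84.000, 28.500°)
step 3: Δleader=(19.000, -25.000, 36.000°), disengaged; cmd=(0,0,0) → follower holds at (43.000, -84.000, 28.500°)
step 4: Δleader=(-3.000, 17.000, -7.000°), engaged; cmd=(-5.000, 67.000, -2.750°) → follower=(38.000, -17.000, 25.750°)
step 5: Δleader=(14.000, -12.000, -28.000°), engaged; cmd=(12.000, -49.000, -8.000°) → follower=(50.000, -66.000, 17.750°)

32.000 -67.000 39.750
32.000 -67.000 39.750
43.000 -84.000 28.500
43.000 -84.000 28.500
38.000 -17.000 25.750
50.000 -66.000 17.750


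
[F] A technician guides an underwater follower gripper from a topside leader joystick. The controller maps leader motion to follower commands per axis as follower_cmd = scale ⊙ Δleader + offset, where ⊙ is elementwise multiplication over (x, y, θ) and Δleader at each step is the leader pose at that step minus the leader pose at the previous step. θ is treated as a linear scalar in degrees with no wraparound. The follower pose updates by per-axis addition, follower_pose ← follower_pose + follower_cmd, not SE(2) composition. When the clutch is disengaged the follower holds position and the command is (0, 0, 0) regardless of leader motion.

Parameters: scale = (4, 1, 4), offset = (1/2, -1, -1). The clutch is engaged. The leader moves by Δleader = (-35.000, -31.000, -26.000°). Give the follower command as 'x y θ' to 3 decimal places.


-139.500 -32.000 -105.000

axis x: 4·-35.000 + 1/2 = -139.500
axis y: 1·-31.000 + -1 = -32.000
axis θ: 4·-26.000 + -1 = -105.000


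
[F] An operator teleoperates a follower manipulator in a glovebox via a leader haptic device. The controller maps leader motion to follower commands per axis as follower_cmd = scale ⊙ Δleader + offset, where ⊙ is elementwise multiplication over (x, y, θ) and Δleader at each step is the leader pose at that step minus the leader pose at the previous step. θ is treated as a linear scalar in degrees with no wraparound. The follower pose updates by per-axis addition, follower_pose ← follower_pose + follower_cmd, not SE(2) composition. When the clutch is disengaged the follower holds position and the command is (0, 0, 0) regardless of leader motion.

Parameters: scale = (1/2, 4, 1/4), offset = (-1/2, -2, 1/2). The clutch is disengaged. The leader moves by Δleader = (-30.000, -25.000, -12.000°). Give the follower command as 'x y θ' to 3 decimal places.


0.000 0.000 0.000

clutch disengaged → follower holds; cmd = (0, 0, 0)


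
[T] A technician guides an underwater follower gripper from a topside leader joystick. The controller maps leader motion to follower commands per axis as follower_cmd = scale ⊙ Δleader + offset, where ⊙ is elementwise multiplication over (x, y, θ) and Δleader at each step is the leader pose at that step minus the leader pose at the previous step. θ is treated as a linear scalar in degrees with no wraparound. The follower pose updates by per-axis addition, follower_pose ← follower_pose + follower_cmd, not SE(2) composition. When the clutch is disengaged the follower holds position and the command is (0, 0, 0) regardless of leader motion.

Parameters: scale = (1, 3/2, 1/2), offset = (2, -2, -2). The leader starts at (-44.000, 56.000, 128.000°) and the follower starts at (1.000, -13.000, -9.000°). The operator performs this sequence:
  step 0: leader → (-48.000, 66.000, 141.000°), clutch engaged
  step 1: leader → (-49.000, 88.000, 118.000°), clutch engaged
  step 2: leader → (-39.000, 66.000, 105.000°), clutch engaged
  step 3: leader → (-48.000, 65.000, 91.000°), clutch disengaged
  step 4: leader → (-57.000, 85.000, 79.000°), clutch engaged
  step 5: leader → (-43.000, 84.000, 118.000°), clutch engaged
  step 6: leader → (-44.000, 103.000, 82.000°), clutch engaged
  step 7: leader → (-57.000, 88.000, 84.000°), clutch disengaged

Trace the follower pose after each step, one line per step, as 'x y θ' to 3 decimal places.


step 0: Δleader=(-4.000, 10.000, 13.000°), engaged; cmd=(-2.000, 13.000, 4.500°) → follower=(-1.000, 0.000, -4.500°)
step 1: Δleader=(-1.000, 22.000, -23.000°), engaged; cmd=(1.000, 31.000, -13.500°) → follower=(0.000, 31.000, -18.000°)
step 2: Δleader=(10.000, -22.000, -13.000°), engaged; cmd=(12.000, -35.000, -8.500°) → follower=(12.000, -4.000, -26.500°)
step 3: Δleader=(-9.000, -1.000, -14.000°), disengaged; cmd=(0,0,0) → follower holds at (12.000, -4.000, -26.500°)
step 4: Δleader=(-9.000, 20.000, -12.000°), engaged; cmd=(-7.000, 28.000, -8.000°) → follower=(5.000, 24.000, -34.500°)
step 5: Δleader=(14.000, -1.000, 39.000°), engaged; cmd=(16.000, -3.500, 17.500°) → follower=(21.000, 20.500, -17.000°)
step 6: Δleader=(-1.000, 19.000, -36.000°), engaged; cmd=(1.000, 26.500, -20.000°) → follower=(22.000, 47.000, -37.000°)
step 7: Δleader=(-13.000, -15.000, 2.000°), disengaged; cmd=(0,0,0) → follower holds at (22.000, 47.000, -37.000°)

-1.000 0.000 -4.500
0.000 31.000 -18.000
12.000 -4.000 -26.500
12.000 -4.000 -26.500
5.000 24.000 -34.500
21.000 20.500 -17.000
22.000 47.000 -37.000
22.000 47.000 -37.000


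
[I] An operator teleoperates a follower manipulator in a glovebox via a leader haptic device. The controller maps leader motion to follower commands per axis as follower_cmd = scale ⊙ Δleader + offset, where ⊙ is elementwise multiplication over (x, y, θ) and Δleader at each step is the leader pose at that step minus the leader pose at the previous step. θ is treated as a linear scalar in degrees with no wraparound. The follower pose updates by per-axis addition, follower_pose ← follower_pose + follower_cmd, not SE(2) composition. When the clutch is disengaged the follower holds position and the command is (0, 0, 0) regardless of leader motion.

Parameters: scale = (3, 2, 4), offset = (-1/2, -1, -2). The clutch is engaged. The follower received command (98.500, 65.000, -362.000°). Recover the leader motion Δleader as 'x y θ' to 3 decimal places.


axis x: (98.500 − -1/2) / (3) = 33.000
axis y: (65.000 − -1) / (2) = 33.000
axis θ: (-362.000 − -2) / (4) = -90.000

33.000 33.000 -90.000


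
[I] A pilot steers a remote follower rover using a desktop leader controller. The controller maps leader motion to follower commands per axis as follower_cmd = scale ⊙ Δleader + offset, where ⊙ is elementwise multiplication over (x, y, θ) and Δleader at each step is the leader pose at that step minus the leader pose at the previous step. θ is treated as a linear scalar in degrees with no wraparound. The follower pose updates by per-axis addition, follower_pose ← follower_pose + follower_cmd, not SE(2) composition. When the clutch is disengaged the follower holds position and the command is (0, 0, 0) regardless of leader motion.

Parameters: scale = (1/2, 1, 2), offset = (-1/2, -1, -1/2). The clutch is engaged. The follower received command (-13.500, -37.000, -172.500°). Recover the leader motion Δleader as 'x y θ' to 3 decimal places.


axis x: (-13.500 − -1/2) / (1/2) = -26.000
axis y: (-37.000 − -1) / (1) = -36.000
axis θ: (-172.500 − -1/2) / (2) = -86.000

-26.000 -36.000 -86.000


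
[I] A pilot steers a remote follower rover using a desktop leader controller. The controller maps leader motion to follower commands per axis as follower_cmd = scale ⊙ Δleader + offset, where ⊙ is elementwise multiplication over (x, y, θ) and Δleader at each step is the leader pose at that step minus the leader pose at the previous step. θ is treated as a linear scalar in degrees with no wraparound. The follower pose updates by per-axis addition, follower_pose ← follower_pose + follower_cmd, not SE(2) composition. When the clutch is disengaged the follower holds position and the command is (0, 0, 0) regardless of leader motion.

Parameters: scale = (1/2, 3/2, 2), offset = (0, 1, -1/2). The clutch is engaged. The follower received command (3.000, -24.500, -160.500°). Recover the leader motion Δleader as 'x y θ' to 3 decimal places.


axis x: (3.000 − 0) / (1/2) = 6.000
axis y: (-24.500 − 1) / (3/2) = -17.000
axis θ: (-160.500 − -1/2) / (2) = -80.000

6.000 -17.000 -80.000


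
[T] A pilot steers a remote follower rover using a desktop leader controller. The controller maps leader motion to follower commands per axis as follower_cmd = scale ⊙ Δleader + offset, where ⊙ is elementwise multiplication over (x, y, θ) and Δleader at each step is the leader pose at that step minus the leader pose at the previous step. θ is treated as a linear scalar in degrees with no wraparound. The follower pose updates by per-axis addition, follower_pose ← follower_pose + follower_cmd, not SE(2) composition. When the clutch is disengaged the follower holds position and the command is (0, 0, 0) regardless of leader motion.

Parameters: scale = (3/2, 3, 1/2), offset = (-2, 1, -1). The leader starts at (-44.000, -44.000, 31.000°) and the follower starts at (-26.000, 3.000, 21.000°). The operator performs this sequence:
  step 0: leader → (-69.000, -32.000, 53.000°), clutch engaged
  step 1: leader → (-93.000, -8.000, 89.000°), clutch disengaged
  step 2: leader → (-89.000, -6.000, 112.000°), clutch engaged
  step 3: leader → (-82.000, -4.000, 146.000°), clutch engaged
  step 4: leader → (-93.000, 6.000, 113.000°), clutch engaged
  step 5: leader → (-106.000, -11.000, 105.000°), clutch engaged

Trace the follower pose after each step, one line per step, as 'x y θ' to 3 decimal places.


step 0: Δleader=(-25.000, 12.000, 22.000°), engaged; cmd=(-39.500, 37.000, 10.000°) → follower=(-65.500, 40.000, 31.000°)
step 1: Δleader=(-24.000, 24.000, 36.000°), disengaged; cmd=(0,0,0) → follower holds at (-65.500, 40.000, 31.000°)
step 2: Δleader=(4.000, 2.000, 23.000°), engaged; cmd=(4.000, 7.000, 10.500°) → follower=(-61.500, 47.000, 41.500°)
step 3: Δleader=(7.000, 2.000, 34.000°), engaged; cmd=(8.500, 7.000, 16.000°) → follower=(-53.000, 54.000, 57.500°)
step 4: Δleader=(-11.000, 10.000, -33.000°), engaged; cmd=(-18.500, 31.000, -17.500°) → follower=(-71.500, 85.000, 40.000°)
step 5: Δleader=(-13.000, -17.000, -8.000°), engaged; cmd=(-21.500, -50.000, -5.000°) → follower=(-93.000, 35.000, 35.000°)

-65.500 40.000 31.000
-65.500 40.000 31.000
-61.500 47.000 41.500
-53.000 54.000 57.500
-71.500 85.000 40.000
-93.000 35.000 35.000


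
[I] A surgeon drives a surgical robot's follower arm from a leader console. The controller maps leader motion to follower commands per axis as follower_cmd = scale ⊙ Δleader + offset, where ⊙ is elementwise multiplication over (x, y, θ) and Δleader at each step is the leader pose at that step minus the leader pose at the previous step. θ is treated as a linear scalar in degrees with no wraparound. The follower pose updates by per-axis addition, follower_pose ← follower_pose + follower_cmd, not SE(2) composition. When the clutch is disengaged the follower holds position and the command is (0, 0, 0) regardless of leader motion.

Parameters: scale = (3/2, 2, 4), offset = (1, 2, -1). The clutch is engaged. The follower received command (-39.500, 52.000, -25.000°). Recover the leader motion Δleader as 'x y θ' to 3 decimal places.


axis x: (-39.500 − 1) / (3/2) = -27.000
axis y: (52.000 − 2) / (2) = 25.000
axis θ: (-25.000 − -1) / (4) = -6.000

-27.000 25.000 -6.000


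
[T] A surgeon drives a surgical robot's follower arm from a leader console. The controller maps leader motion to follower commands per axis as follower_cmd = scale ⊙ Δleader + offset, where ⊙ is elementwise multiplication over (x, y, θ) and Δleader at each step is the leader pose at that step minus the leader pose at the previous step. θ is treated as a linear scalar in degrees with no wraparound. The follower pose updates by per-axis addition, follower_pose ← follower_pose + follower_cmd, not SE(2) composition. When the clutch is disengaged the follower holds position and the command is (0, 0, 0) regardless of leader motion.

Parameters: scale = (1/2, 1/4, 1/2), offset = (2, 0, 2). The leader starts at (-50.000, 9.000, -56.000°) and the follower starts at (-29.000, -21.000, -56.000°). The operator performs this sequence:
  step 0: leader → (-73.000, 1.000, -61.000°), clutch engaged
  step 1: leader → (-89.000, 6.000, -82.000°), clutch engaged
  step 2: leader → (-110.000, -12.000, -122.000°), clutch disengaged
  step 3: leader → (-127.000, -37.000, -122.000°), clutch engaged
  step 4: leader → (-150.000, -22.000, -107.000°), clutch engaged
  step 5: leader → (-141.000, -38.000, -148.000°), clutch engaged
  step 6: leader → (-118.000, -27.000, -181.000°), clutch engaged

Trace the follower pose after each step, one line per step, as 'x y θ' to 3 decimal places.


-38.500 -23.000 -56.500
-44.500 -21.750 -65.000
-44.500 -21.750 -65.000
-51.000 -28.000 -63.000
-60.500 -24.250 -53.500
-54.000 -28.250 -72.000
-40.500 -25.500 -86.500

step 0: Δleader=(-23.000, -8.000, -5.000°), engaged; cmd=(-9.500, -2.000, -0.500°) → follower=(-38.500, -23.000, -56.500°)
step 1: Δleader=(-16.000, 5.000, -21.000°), engaged; cmd=(-6.000, 1.250, -8.500°) → follower=(-44.500, -21.750, -65.000°)
step 2: Δleader=(-21.000, -18.000, -40.000°), disengaged; cmd=(0,0,0) → follower holds at (-44.500, -21.750, -65.000°)
step 3: Δleader=(-17.000, -25.000, 0.000°), engaged; cmd=(-6.500, -6.250, 2.000°) → follower=(-51.000, -28.000, -63.000°)
step 4: Δleader=(-23.000, 15.000, 15.000°), engaged; cmd=(-9.500, 3.750, 9.500°) → follower=(-60.500, -24.250, -53.500°)
step 5: Δleader=(9.000, -16.000, -41.000°), engaged; cmd=(6.500, -4.000, -18.500°) → follower=(-54.000, -28.250, -72.000°)
step 6: Δleader=(23.000, 11.000, -33.000°), engaged; cmd=(13.500, 2.750, -14.500°) → follower=(-40.500, -25.500, -86.500°)


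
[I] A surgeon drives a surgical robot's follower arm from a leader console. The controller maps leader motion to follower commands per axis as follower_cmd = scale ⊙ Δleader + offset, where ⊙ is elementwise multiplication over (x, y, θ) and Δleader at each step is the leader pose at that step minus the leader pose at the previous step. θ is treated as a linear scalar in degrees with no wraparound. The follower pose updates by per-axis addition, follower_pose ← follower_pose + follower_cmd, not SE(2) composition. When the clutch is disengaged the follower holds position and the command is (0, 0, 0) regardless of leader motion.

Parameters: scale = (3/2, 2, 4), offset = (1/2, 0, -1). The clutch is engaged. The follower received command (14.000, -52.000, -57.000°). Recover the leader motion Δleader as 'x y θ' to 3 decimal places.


axis x: (14.000 − 1/2) / (3/2) = 9.000
axis y: (-52.000 − 0) / (2) = -26.000
axis θ: (-57.000 − -1) / (4) = -14.000

9.000 -26.000 -14.000


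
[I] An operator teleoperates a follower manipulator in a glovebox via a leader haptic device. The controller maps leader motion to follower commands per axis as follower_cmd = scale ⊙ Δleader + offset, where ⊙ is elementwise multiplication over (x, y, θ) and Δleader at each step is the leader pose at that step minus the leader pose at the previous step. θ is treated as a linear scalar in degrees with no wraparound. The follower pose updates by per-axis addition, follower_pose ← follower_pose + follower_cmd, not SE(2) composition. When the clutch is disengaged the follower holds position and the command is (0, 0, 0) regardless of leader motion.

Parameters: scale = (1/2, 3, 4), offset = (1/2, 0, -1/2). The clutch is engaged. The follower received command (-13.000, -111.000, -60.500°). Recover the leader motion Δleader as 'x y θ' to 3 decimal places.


-27.000 -37.000 -15.000

axis x: (-13.000 − 1/2) / (1/2) = -27.000
axis y: (-111.000 − 0) / (3) = -37.000
axis θ: (-60.500 − -1/2) / (4) = -15.000


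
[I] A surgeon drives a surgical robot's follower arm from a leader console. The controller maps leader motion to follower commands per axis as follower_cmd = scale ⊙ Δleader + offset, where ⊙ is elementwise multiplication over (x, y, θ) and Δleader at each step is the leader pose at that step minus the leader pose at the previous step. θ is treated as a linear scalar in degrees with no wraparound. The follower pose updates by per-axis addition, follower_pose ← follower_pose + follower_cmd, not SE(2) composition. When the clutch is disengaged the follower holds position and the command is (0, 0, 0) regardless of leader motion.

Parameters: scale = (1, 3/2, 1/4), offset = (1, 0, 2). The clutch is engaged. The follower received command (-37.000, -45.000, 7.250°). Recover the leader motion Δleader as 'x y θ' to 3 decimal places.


axis x: (-37.000 − 1) / (1) = -38.000
axis y: (-45.000 − 0) / (3/2) = -30.000
axis θ: (7.250 − 2) / (1/4) = 21.000

-38.000 -30.000 21.000


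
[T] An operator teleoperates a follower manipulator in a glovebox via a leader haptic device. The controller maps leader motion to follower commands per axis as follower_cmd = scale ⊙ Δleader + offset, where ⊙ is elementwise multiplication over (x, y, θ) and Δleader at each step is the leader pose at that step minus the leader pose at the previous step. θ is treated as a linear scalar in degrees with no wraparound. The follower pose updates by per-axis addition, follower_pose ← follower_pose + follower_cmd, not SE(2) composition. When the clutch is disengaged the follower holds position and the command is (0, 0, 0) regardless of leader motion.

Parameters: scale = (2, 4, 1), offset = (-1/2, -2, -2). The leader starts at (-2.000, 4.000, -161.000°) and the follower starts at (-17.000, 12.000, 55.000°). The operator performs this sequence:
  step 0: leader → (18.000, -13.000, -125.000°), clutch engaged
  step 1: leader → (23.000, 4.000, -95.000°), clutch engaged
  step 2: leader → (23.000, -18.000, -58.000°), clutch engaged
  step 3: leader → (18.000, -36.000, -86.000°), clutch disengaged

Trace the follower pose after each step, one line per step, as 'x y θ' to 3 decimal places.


22.500 -58.000 89.000
32.000 8.000 117.000
31.500 -82.000 152.000
31.500 -82.000 152.000

step 0: Δleader=(20.000, -17.000, 36.000°), engaged; cmd=(39.500, -70.000, 34.000°) → follower=(22.500, -58.000, 89.000°)
step 1: Δleader=(5.000, 17.000, 30.000°), engaged; cmd=(9.500, 66.000, 28.000°) → follower=(32.000, 8.000, 117.000°)
step 2: Δleader=(0.000, -22.000, 37.000°), engaged; cmd=(-0.500, -90.000, 35.000°) → follower=(31.500, -82.000, 152.000°)
step 3: Δleader=(-5.000, -18.000, -28.000°), disengaged; cmd=(0,0,0) → follower holds at (31.500, -82.000, 152.000°)


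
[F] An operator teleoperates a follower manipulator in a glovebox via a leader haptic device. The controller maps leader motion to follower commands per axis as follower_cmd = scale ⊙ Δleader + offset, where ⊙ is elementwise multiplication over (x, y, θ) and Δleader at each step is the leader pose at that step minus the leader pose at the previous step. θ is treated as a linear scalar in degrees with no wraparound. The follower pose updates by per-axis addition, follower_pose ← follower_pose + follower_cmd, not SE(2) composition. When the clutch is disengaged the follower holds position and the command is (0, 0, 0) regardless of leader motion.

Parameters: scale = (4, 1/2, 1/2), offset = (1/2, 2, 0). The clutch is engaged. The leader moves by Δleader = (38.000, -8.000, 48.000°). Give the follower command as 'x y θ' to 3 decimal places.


152.500 -2.000 24.000

axis x: 4·38.000 + 1/2 = 152.500
axis y: 1/2·-8.000 + 2 = -2.000
axis θ: 1/2·48.000 + 0 = 24.000


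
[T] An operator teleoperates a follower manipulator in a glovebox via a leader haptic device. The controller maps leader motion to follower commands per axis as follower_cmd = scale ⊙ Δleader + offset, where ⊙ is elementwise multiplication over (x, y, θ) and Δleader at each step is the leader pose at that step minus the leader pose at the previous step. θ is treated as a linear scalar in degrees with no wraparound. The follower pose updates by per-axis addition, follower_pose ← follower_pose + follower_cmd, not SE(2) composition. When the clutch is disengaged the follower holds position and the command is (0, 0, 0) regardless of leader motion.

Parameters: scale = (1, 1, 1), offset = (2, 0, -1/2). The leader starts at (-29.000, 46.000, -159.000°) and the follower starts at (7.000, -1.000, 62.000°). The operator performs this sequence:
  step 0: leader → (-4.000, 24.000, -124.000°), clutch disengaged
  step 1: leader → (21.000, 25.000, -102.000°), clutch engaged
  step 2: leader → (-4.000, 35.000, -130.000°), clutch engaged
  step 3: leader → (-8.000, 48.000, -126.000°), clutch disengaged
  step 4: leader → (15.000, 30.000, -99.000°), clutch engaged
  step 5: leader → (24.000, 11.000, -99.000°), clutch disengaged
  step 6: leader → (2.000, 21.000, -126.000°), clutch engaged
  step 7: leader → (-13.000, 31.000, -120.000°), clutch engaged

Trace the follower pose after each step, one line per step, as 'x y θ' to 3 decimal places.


7.000 -1.000 62.000
34.000 0.000 83.500
11.000 10.000 55.000
11.000 10.000 55.000
36.000 -8.000 81.500
36.000 -8.000 81.500
16.000 2.000 54.000
3.000 12.000 59.500

step 0: Δleader=(25.000, -22.000, 35.000°), disengaged; cmd=(0,0,0) → follower holds at (7.000, -1.000, 62.000°)
step 1: Δleader=(25.000, 1.000, 22.000°), engaged; cmd=(27.000, 1.000, 21.500°) → follower=(34.000, 0.000, 83.500°)
step 2: Δleader=(-25.000, 10.000, -28.000°), engaged; cmd=(-23.000, 10.000, -28.500°) → follower=(11.000, 10.000, 55.000°)
step 3: Δleader=(-4.000, 13.000, 4.000°), disengaged; cmd=(0,0,0) → follower holds at (11.000, 10.000, 55.000°)
step 4: Δleader=(23.000, -18.000, 27.000°), engaged; cmd=(25.000, -18.000, 26.500°) → follower=(36.000, -8.000, 81.500°)
step 5: Δleader=(9.000, -19.000, 0.000°), disengaged; cmd=(0,0,0) → follower holds at (36.000, -8.000, 81.500°)
step 6: Δleader=(-22.000, 10.000, -27.000°), engaged; cmd=(-20.000, 10.000, -27.500°) → follower=(16.000, 2.000, 54.000°)
step 7: Δleader=(-15.000, 10.000, 6.000°), engaged; cmd=(-13.000, 10.000, 5.500°) → follower=(3.000, 12.000, 59.500°)


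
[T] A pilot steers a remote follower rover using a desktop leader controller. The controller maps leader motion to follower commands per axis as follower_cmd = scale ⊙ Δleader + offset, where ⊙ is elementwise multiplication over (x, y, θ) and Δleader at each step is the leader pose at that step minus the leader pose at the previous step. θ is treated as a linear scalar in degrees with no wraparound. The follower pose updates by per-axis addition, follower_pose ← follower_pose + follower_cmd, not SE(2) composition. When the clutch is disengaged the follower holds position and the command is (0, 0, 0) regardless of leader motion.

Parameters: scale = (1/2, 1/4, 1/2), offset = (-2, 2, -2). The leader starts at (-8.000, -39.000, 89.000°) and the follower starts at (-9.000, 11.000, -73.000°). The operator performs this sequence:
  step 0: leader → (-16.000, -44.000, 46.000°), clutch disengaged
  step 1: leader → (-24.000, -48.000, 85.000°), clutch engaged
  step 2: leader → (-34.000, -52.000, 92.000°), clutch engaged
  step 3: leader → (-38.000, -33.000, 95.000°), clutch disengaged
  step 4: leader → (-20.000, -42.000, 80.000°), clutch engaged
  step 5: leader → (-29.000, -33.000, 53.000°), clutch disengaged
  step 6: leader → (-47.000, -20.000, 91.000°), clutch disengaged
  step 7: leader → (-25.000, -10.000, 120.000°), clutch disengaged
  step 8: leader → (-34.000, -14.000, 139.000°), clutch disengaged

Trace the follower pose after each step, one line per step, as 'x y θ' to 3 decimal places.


-9.000 11.000 -73.000
-15.000 12.000 -55.500
-22.000 13.000 -54.000
-22.000 13.000 -54.000
-15.000 12.750 -63.500
-15.000 12.750 -63.500
-15.000 12.750 -63.500
-15.000 12.750 -63.500
-15.000 12.750 -63.500

step 0: Δleader=(-8.000, -5.000, -43.000°), disengaged; cmd=(0,0,0) → follower holds at (-9.000, 11.000, -73.000°)
step 1: Δleader=(-8.000, -4.000, 39.000°), engaged; cmd=(-6.000, 1.000, 17.500°) → follower=(-15.000, 12.000, -55.500°)
step 2: Δleader=(-10.000, -4.000, 7.000°), engaged; cmd=(-7.000, 1.000, 1.500°) → follower=(-22.000, 13.000, -54.000°)
step 3: Δleader=(-4.000, 19.000, 3.000°), disengaged; cmd=(0,0,0) → follower holds at (-22.000, 13.000, -54.000°)
step 4: Δleader=(18.000, -9.000, -15.000°), engaged; cmd=(7.000, -0.250, -9.500°) → follower=(-15.000, 12.750, -63.500°)
step 5: Δleader=(-9.000, 9.000, -27.000°), disengaged; cmd=(0,0,0) → follower holds at (-15.000, 12.750, -63.500°)
step 6: Δleader=(-18.000, 13.000, 38.000°), disengaged; cmd=(0,0,0) → follower holds at (-15.000, 12.750, -63.500°)
step 7: Δleader=(22.000, 10.000, 29.000°), disengaged; cmd=(0,0,0) → follower holds at (-15.000, 12.750, -63.500°)
step 8: Δleader=(-9.000, -4.000, 19.000°), disengaged; cmd=(0,0,0) → follower holds at (-15.000, 12.750, -63.500°)


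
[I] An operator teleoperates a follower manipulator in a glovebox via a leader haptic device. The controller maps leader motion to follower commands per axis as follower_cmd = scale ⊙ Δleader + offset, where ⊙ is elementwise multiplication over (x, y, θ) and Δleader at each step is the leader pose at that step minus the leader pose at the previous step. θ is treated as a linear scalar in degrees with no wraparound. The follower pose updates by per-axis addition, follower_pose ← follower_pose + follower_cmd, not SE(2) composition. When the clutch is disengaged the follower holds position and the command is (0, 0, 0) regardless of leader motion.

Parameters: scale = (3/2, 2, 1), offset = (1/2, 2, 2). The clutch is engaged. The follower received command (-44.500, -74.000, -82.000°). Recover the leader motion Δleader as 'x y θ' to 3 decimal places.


axis x: (-44.500 − 1/2) / (3/2) = -30.000
axis y: (-74.000 − 2) / (2) = -38.000
axis θ: (-82.000 − 2) / (1) = -84.000

-30.000 -38.000 -84.000


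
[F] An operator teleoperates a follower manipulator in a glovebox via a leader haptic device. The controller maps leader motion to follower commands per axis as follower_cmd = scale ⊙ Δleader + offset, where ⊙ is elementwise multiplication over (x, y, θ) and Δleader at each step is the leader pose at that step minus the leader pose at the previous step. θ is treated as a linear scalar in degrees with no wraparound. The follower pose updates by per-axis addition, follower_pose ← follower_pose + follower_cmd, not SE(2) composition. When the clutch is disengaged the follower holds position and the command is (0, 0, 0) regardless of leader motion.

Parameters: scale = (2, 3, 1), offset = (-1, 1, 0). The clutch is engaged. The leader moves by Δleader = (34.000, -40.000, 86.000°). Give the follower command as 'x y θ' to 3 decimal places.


67.000 -119.000 86.000

axis x: 2·34.000 + -1 = 67.000
axis y: 3·-40.000 + 1 = -119.000
axis θ: 1·86.000 + 0 = 86.000


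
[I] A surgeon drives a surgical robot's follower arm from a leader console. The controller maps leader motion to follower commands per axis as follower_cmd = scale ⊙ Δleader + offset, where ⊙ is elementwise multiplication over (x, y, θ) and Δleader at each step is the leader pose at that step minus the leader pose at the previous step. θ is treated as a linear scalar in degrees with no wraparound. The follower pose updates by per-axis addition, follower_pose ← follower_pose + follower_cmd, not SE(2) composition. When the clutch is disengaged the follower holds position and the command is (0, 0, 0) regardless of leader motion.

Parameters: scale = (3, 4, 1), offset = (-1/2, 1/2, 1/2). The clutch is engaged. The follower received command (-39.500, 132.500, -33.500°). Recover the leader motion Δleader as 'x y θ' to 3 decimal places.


axis x: (-39.500 − -1/2) / (3) = -13.000
axis y: (132.500 − 1/2) / (4) = 33.000
axis θ: (-33.500 − 1/2) / (1) = -34.000

-13.000 33.000 -34.000


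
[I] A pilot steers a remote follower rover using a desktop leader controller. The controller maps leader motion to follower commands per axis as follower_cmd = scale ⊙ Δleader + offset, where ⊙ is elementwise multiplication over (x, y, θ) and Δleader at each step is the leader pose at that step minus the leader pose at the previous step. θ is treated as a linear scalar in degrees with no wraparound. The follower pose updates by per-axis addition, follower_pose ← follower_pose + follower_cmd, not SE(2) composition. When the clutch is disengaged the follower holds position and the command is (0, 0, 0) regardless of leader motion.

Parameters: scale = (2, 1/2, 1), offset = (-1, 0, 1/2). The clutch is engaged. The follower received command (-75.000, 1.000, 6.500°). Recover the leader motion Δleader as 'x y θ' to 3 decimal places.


axis x: (-75.000 − -1) / (2) = -37.000
axis y: (1.000 − 0) / (1/2) = 2.000
axis θ: (6.500 − 1/2) / (1) = 6.000

-37.000 2.000 6.000


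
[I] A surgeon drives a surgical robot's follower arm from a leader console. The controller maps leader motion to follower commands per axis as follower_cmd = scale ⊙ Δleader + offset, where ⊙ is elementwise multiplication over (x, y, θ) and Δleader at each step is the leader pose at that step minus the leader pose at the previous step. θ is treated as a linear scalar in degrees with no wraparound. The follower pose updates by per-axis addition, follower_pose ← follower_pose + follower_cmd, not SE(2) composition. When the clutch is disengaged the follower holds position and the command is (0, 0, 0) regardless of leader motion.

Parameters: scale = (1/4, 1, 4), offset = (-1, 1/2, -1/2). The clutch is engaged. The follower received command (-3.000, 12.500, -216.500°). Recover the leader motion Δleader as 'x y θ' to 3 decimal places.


-8.000 12.000 -54.000

axis x: (-3.000 − -1) / (1/4) = -8.000
axis y: (12.500 − 1/2) / (1) = 12.000
axis θ: (-216.500 − -1/2) / (4) = -54.000


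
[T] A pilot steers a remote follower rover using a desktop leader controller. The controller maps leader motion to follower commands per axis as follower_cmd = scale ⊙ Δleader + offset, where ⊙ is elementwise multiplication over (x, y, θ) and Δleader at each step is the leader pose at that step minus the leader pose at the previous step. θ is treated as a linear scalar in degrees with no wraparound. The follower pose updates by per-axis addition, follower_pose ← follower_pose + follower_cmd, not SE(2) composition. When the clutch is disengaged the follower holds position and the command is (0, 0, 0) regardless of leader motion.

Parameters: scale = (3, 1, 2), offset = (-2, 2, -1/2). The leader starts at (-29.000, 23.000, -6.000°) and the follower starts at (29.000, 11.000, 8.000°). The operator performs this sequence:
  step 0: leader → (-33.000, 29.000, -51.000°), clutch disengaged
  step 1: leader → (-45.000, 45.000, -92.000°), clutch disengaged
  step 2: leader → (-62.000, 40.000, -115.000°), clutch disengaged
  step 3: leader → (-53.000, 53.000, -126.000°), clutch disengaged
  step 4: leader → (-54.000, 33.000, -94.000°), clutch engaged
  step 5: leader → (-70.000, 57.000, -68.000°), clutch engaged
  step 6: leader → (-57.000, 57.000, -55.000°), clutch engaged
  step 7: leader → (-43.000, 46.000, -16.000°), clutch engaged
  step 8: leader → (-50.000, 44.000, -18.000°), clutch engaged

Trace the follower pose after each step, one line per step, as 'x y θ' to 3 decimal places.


step 0: Δleader=(-4.000, 6.000, -45.000°), disengaged; cmd=(0,0,0) → follower holds at (29.000, 11.000, 8.000°)
step 1: Δleader=(-12.000, 16.000, -41.000°), disengaged; cmd=(0,0,0) → follower holds at (29.000, 11.000, 8.000°)
step 2: Δleader=(-17.000, -5.000, -23.000°), disengaged; cmd=(0,0,0) → follower holds at (29.000, 11.000, 8.000°)
step 3: Δleader=(9.000, 13.000, -11.000°), disengaged; cmd=(0,0,0) → follower holds at (29.000, 11.000, 8.000°)
step 4: Δleader=(-1.000, -20.000, 32.000°), engaged; cmd=(-5.000, -18.000, 63.500°) → follower=(24.000, -7.000, 71.500°)
step 5: Δleader=(-16.000, 24.000, 26.000°), engaged; cmd=(-50.000, 26.000, 51.500°) → follower=(-26.000, 19.000, 123.000°)
step 6: Δleader=(13.000, 0.000, 13.000°), engaged; cmd=(37.000, 2.000, 25.500°) → follower=(11.000, 21.000, 148.500°)
step 7: Δleader=(14.000, -11.000, 39.000°), engaged; cmd=(40.000, -9.000, 77.500°) → follower=(51.000, 12.000, 226.000°)
step 8: Δleader=(-7.000, -2.000, -2.000°), engaged; cmd=(-23.000, 0.000, -4.500°) → follower=(28.000, 12.000, 221.500°)

29.000 11.000 8.000
29.000 11.000 8.000
29.000 11.000 8.000
29.000 11.000 8.000
24.000 -7.000 71.500
-26.000 19.000 123.000
11.000 21.000 148.500
51.000 12.000 226.000
28.000 12.000 221.500


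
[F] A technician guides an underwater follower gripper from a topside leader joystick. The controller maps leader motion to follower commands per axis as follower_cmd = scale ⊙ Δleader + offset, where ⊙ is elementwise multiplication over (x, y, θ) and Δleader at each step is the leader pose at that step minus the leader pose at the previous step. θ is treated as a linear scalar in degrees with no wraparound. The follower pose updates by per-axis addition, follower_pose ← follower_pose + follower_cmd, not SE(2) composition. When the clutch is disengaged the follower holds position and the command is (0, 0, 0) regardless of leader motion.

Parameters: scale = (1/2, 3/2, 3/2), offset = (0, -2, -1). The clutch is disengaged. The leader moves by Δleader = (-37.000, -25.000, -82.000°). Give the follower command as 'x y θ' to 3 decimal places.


clutch disengaged → follower holds; cmd = (0, 0, 0)

0.000 0.000 0.000


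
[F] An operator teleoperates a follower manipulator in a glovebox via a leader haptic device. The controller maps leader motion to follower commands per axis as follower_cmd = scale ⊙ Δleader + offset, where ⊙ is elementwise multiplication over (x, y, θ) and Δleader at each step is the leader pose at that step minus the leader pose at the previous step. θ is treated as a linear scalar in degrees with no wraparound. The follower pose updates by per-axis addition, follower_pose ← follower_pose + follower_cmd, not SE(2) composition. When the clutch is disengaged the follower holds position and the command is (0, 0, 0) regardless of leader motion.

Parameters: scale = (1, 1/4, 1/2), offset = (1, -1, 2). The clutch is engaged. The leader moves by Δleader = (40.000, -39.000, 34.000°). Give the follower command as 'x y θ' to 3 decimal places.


axis x: 1·40.000 + 1 = 41.000
axis y: 1/4·-39.000 + -1 = -10.750
axis θ: 1/2·34.000 + 2 = 19.000

41.000 -10.750 19.000


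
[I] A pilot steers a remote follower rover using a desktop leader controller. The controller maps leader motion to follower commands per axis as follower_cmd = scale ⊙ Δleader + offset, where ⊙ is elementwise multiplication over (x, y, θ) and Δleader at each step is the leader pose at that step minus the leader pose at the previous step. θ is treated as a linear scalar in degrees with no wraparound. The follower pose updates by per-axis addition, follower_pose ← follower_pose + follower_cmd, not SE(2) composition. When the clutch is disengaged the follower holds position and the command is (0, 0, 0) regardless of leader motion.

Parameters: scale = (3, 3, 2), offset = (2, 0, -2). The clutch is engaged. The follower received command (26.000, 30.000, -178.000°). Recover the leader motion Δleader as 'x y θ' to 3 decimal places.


axis x: (26.000 − 2) / (3) = 8.000
axis y: (30.000 − 0) / (3) = 10.000
axis θ: (-178.000 − -2) / (2) = -88.000

8.000 10.000 -88.000


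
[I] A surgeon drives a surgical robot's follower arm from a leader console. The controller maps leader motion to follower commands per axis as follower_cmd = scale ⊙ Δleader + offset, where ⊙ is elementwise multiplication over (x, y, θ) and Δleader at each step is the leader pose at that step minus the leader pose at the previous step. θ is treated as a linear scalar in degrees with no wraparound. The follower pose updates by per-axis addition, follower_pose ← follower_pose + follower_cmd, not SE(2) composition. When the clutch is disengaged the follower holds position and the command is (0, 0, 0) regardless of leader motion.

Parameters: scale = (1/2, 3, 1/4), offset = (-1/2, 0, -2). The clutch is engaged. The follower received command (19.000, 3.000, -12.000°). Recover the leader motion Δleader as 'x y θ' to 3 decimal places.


39.000 1.000 -40.000

axis x: (19.000 − -1/2) / (1/2) = 39.000
axis y: (3.000 − 0) / (3) = 1.000
axis θ: (-12.000 − -2) / (1/4) = -40.000


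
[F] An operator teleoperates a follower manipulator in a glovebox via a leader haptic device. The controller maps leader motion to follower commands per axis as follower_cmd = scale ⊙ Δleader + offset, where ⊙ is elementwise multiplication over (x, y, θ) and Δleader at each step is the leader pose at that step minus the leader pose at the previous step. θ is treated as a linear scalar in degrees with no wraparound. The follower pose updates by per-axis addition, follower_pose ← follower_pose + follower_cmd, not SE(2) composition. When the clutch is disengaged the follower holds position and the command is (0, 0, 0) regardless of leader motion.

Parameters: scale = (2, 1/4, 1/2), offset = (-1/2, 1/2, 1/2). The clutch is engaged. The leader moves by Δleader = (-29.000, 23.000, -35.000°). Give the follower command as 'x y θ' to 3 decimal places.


axis x: 2·-29.000 + -1/2 = -58.500
axis y: 1/4·23.000 + 1/2 = 6.250
axis θ: 1/2·-35.000 + 1/2 = -17.000

-58.500 6.250 -17.000


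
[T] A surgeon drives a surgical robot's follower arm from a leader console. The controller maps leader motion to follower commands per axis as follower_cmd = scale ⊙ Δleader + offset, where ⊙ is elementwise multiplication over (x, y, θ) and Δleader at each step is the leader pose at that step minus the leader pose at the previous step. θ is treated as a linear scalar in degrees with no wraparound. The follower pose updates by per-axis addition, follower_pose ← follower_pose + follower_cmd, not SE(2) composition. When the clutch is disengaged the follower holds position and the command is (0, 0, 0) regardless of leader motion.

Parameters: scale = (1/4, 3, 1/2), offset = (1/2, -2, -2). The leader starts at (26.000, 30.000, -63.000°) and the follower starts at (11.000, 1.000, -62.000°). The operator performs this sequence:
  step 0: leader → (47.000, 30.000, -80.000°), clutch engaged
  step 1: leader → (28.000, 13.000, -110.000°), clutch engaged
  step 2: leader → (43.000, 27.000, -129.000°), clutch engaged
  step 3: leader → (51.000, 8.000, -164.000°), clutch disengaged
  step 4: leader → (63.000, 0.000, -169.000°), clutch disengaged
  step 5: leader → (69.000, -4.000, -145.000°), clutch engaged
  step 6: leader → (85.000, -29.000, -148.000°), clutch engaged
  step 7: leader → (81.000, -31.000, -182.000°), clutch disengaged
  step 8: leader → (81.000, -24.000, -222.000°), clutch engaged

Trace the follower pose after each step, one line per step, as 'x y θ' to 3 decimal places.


step 0: Δleader=(21.000, 0.000, -17.000°), engaged; cmd=(5.750, -2.000, -10.500°) → follower=(16.750, -1.000, -72.500°)
step 1: Δleader=(-19.000, -17.000, -30.000°), engaged; cmd=(-4.250, -53.000, -17.000°) → follower=(12.500, -54.000, -89.500°)
step 2: Δleader=(15.000, 14.000, -19.000°), engaged; cmd=(4.250, 40.000, -11.500°) → follower=(16.750, -14.000, -101.000°)
step 3: Δleader=(8.000, -19.000, -35.000°), disengaged; cmd=(0,0,0) → follower holds at (16.750, -14.000, -101.000°)
step 4: Δleader=(12.000, -8.000, -5.000°), disengaged; cmd=(0,0,0) → follower holds at (16.750, -14.000, -101.000°)
step 5: Δleader=(6.000, -4.000, 24.000°), engaged; cmd=(2.000, -14.000, 10.000°) → follower=(18.750, -28.000, -91.000°)
step 6: Δleader=(16.000, -25.000, -3.000°), engaged; cmd=(4.500, -77.000, -3.500°) → follower=(23.250, -105.000, -94.500°)
step 7: Δleader=(-4.000, -2.000, -34.000°), disengaged; cmd=(0,0,0) → follower holds at (23.250, -105.000, -94.500°)
step 8: Δleader=(0.000, 7.000, -40.000°), engaged; cmd=(0.500, 19.000, -22.000°) → follower=(23.750, -86.000, -116.500°)

16.750 -1.000 -72.500
12.500 -54.000 -89.500
16.750 -14.000 -101.000
16.750 -14.000 -101.000
16.750 -14.000 -101.000
18.750 -28.000 -91.000
23.250 -105.000 -94.500
23.250 -105.000 -94.500
23.750 -86.000 -116.500
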